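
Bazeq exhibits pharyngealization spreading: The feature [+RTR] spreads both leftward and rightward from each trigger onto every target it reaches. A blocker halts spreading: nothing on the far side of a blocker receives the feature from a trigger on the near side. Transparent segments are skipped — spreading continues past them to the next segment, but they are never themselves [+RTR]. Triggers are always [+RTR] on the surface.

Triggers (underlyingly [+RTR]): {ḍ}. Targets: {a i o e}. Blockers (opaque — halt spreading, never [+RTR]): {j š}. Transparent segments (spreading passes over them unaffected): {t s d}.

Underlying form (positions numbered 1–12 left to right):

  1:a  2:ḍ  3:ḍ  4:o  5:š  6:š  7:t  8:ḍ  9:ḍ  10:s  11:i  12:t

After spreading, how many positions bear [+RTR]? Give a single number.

7

From /ḍ/ at 2 rightward: 3 /ḍ/ is itself a trigger — this domain ends here.
From /ḍ/ at 2 leftward: 1 /a/ → [+RTR]; word edge.
From /ḍ/ at 3 rightward: 4 /o/ → [+RTR]; 5 /š/ blocks.
From /ḍ/ at 3 leftward: 2 /ḍ/ is itself a trigger — this domain ends here.
From /ḍ/ at 8 rightward: 9 /ḍ/ is itself a trigger — this domain ends here.
From /ḍ/ at 8 leftward: 7 /t/ transparent; 6 /š/ blocks.
From /ḍ/ at 9 rightward: 10 /s/ transparent; 11 /i/ → [+RTR]; 12 /t/ transparent; word edge.
From /ḍ/ at 9 leftward: 8 /ḍ/ is itself a trigger — this domain ends here.
[+RTR] positions on the surface: 1 2 3 4 8 9 11.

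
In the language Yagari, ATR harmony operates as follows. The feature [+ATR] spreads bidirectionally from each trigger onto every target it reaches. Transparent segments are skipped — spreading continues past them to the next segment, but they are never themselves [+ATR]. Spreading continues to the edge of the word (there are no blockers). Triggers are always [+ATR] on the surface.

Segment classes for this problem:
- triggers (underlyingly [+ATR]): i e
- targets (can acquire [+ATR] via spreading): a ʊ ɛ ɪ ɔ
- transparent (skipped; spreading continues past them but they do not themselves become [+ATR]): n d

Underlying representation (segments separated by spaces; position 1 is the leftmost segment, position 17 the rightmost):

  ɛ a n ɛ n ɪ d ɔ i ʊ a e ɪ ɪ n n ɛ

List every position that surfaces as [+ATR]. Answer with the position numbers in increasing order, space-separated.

From /i/ at 9 rightward: 10 /ʊ/ → [+ATR]; 11 /a/ → [+ATR]; 12 /e/ is itself a trigger — this domain ends here.
From /i/ at 9 leftward: 8 /ɔ/ → [+ATR]; 7 /d/ transparent; 6 /ɪ/ → [+ATR]; 5 /n/ transparent; 4 /ɛ/ → [+ATR]; 3 /n/ transparent; 2 /a/ → [+ATR]; 1 /ɛ/ → [+ATR]; word edge.
From /e/ at 12 rightward: 13 /ɪ/ → [+ATR]; 14 /ɪ/ → [+ATR]; 15 /n/ transparent; 16 /n/ transparent; 17 /ɛ/ → [+ATR]; word edge.
From /e/ at 12 leftward: 11 /a/ → [+ATR]; 10 /ʊ/ → [+ATR]; 9 /i/ is itself a trigger — this domain ends here.

1 2 4 6 8 9 10 11 12 13 14 17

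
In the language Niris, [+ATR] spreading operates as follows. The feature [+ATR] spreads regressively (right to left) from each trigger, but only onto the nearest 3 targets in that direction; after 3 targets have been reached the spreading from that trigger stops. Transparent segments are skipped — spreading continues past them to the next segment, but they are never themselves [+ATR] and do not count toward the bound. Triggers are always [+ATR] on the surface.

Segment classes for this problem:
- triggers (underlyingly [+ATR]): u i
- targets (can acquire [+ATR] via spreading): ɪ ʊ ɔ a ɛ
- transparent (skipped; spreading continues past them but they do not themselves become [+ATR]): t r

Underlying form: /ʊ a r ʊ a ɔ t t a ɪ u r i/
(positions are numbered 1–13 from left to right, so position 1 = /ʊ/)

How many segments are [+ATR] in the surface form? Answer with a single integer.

From /u/ at 11 leftward: 10 /ɪ/ → [+ATR]; 9 /a/ → [+ATR]; 8 /t/ transparent; 7 /t/ transparent; 6 /ɔ/ → [+ATR]; bound reached.
From /i/ at 13 leftward: 12 /r/ transparent; 11 /u/ is itself a trigger — this domain ends here.
Targets with no active source: positions 1 2 4 5 stay [-ATR].
[+ATR] positions on the surface: 6 9 10 11 13.

5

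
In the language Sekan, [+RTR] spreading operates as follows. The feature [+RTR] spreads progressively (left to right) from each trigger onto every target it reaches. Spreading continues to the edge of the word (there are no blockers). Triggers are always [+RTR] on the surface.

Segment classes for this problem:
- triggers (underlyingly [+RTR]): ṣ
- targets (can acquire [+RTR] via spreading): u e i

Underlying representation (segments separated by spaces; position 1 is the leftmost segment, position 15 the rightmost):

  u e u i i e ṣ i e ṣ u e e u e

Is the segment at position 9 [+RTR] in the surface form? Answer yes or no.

yes

From /ṣ/ at 7 rightward: 8 /i/ → [+RTR]; 9 /e/ → [+RTR]; 10 /ṣ/ is itself a trigger — this domain ends here.
From /ṣ/ at 10 rightward: 11 /u/ → [+RTR]; 12 /e/ → [+RTR]; 13 /e/ → [+RTR]; 14 /u/ → [+RTR]; 15 /e/ → [+RTR]; word edge.
Targets with no active source: positions 1 2 3 4 5 6 stay [-emphatic].
[+RTR] positions on the surface: 7 8 9 10 11 12 13 14 15.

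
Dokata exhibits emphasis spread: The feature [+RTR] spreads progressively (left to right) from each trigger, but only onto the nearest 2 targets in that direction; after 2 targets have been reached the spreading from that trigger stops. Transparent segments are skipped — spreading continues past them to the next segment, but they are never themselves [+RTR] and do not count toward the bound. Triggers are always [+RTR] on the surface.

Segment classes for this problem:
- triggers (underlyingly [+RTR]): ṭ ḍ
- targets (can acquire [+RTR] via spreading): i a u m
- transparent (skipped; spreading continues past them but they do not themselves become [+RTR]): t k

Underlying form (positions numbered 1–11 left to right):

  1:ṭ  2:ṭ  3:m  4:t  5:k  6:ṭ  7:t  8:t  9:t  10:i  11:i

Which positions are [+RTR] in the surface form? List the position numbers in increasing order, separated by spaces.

From /ṭ/ at 1 rightward: 2 /ṭ/ is itself a trigger — this domain ends here.
From /ṭ/ at 2 rightward: 3 /m/ → [+RTR]; 4 /t/ transparent; 5 /k/ transparent; 6 /ṭ/ is itself a trigger — this domain ends here.
From /ṭ/ at 6 rightward: 7 /t/ transparent; 8 /t/ transparent; 9 /t/ transparent; 10 /i/ → [+RTR]; 11 /i/ → [+RTR]; bound reached.

1 2 3 6 10 11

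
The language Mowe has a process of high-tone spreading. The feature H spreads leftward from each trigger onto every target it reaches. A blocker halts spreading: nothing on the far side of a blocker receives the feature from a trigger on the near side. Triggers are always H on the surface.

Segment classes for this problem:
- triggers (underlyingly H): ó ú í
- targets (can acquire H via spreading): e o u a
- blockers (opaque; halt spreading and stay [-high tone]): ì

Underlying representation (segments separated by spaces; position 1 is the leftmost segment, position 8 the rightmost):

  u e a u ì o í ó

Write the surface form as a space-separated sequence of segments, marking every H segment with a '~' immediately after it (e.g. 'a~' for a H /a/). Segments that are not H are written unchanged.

u e a u ì o~ í~ ó~

From /í/ at 7 leftward: 6 /o/ → H; 5 /ì/ blocks.
From /ó/ at 8 leftward: 7 /í/ is itself a trigger — this domain ends here.
Targets with no active source: positions 1 2 3 4 stay [-high tone].
H positions on the surface: 6 7 8.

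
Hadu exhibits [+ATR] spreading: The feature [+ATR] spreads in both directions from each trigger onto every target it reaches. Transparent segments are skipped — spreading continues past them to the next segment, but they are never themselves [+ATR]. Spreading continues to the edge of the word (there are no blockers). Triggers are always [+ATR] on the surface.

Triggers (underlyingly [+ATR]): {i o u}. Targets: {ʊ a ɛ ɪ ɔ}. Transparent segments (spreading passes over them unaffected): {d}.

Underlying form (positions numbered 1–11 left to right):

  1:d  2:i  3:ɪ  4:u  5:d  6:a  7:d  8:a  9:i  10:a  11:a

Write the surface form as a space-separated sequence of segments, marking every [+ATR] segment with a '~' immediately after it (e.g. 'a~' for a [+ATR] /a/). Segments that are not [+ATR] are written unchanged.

From /i/ at 2 rightward: 3 /ɪ/ → [+ATR]; 4 /u/ is itself a trigger — this domain ends here.
From /i/ at 2 leftward: 1 /d/ transparent; word edge.
From /u/ at 4 rightward: 5 /d/ transparent; 6 /a/ → [+ATR]; 7 /d/ transparent; 8 /a/ → [+ATR]; 9 /i/ is itself a trigger — this domain ends here.
From /u/ at 4 leftward: 3 /ɪ/ → [+ATR]; 2 /i/ is itself a trigger — this domain ends here.
From /i/ at 9 rightward: 10 /a/ → [+ATR]; 11 /a/ → [+ATR]; word edge.
From /i/ at 9 leftward: 8 /a/ → [+ATR]; 7 /d/ transparent; 6 /a/ → [+ATR]; 5 /d/ transparent; 4 /u/ is itself a trigger — this domain ends here.
[+ATR] positions on the surface: 2 3 4 6 8 9 10 11.

d i~ ɪ~ u~ d a~ d a~ i~ a~ a~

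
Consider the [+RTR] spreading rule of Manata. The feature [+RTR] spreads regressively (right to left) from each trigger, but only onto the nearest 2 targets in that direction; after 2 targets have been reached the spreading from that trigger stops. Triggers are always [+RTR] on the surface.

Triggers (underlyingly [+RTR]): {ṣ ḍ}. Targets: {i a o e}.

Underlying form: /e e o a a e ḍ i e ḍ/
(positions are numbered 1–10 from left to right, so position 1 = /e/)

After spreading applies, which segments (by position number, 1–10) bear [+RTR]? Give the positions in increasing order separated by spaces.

From /ḍ/ at 7 leftward: 6 /e/ → [+RTR]; 5 /a/ → [+RTR]; bound reached.
From /ḍ/ at 10 leftward: 9 /e/ → [+RTR]; 8 /i/ → [+RTR]; bound reached.
Targets with no active source: positions 1 2 3 4 stay [-emphatic].

5 6 7 8 9 10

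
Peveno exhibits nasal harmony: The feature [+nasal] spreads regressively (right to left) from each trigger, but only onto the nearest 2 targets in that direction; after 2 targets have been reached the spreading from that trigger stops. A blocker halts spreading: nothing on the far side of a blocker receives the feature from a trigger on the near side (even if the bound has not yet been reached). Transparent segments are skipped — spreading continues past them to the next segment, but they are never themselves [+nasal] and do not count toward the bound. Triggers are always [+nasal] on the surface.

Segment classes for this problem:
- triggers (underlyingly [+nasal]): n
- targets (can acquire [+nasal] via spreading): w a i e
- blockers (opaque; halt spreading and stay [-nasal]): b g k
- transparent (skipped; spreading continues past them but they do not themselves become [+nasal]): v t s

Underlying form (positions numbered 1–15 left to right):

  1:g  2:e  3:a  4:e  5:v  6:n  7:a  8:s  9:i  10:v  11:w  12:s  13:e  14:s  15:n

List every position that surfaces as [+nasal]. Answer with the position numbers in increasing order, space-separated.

3 4 6 11 13 15

From /n/ at 6 leftward: 5 /v/ transparent; 4 /e/ → [+nasal]; 3 /a/ → [+nasal]; bound reached.
From /n/ at 15 leftward: 14 /s/ transparent; 13 /e/ → [+nasal]; 12 /s/ transparent; 11 /w/ → [+nasal]; bound reached.
Targets with no active source: positions 2 7 9 stay [-nasal].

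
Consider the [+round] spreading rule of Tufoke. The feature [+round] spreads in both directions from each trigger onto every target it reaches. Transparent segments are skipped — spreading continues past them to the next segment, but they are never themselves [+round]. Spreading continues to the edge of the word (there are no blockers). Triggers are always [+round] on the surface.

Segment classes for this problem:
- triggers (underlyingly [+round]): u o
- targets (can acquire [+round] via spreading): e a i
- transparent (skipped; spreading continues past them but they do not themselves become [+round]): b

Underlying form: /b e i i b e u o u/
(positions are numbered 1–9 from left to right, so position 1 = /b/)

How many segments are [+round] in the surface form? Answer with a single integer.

From /u/ at 7 rightward: 8 /o/ is itself a trigger — this domain ends here.
From /u/ at 7 leftward: 6 /e/ → [+round]; 5 /b/ transparent; 4 /i/ → [+round]; 3 /i/ → [+round]; 2 /e/ → [+round]; 1 /b/ transparent; word edge.
From /o/ at 8 rightward: 9 /u/ is itself a trigger — this domain ends here.
From /o/ at 8 leftward: 7 /u/ is itself a trigger — this domain ends here.
From /u/ at 9 rightward: word edge.
From /u/ at 9 leftward: 8 /o/ is itself a trigger — this domain ends here.
[+round] positions on the surface: 2 3 4 6 7 8 9.

7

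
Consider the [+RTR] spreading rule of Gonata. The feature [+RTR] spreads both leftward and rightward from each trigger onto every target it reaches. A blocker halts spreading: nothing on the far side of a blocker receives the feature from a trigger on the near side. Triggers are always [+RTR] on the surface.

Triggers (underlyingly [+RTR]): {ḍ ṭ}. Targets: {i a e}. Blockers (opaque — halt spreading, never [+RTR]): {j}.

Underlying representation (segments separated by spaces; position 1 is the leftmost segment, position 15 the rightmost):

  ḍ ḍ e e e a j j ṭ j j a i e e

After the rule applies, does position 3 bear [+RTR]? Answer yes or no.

yes

From /ḍ/ at 1 rightward: 2 /ḍ/ is itself a trigger — this domain ends here.
From /ḍ/ at 1 leftward: word edge.
From /ḍ/ at 2 rightward: 3 /e/ → [+RTR]; 4 /e/ → [+RTR]; 5 /e/ → [+RTR]; 6 /a/ → [+RTR]; 7 /j/ blocks.
From /ḍ/ at 2 leftward: 1 /ḍ/ is itself a trigger — this domain ends here.
From /ṭ/ at 9 rightward: 10 /j/ blocks.
From /ṭ/ at 9 leftward: 8 /j/ blocks.
Targets with no active source: positions 12 13 14 15 stay [-emphatic].
[+RTR] positions on the surface: 1 2 3 4 5 6 9.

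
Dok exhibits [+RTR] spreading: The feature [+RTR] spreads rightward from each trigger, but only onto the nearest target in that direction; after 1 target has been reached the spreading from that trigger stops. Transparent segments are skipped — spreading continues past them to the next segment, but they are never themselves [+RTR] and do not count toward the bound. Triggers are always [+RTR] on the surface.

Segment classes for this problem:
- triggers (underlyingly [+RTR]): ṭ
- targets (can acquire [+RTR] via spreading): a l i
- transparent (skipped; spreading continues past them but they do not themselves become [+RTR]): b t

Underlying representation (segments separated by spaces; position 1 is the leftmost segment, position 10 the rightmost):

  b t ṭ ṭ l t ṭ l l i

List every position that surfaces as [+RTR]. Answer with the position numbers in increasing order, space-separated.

From /ṭ/ at 3 rightward: 4 /ṭ/ is itself a trigger — this domain ends here.
From /ṭ/ at 4 rightward: 5 /l/ → [+RTR]; bound reached.
From /ṭ/ at 7 rightward: 8 /l/ → [+RTR]; bound reached.
Targets with no active source: positions 9 10 stay [-emphatic].

3 4 5 7 8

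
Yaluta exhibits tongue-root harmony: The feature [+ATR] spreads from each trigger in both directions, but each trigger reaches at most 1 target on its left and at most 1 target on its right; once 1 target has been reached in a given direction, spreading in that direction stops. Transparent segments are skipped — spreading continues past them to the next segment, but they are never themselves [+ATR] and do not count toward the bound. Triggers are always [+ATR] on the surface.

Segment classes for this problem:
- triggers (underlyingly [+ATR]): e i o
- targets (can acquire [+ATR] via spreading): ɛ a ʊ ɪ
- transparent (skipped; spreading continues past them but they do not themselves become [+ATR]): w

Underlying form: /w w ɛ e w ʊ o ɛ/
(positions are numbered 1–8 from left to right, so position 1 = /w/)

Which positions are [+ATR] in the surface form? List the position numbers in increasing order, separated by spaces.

From /e/ at 4 rightward: 5 /w/ transparent; 6 /ʊ/ → [+ATR]; bound reached.
From /e/ at 4 leftward: 3 /ɛ/ → [+ATR]; bound reached.
From /o/ at 7 rightward: 8 /ɛ/ → [+ATR]; bound reached.
From /o/ at 7 leftward: 6 /ʊ/ → [+ATR]; bound reached.

3 4 6 7 8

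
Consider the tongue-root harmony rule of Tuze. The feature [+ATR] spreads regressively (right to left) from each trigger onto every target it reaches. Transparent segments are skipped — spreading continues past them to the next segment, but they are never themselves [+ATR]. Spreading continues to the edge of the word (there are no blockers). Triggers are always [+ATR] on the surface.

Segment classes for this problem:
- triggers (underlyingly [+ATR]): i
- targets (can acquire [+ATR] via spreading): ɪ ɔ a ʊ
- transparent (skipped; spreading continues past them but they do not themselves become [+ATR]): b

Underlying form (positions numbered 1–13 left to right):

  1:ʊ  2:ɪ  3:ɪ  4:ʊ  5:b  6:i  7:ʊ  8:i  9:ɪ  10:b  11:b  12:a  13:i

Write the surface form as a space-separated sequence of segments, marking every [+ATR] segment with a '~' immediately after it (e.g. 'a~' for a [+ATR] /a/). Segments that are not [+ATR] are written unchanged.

From /i/ at 6 leftward: 5 /b/ transparent; 4 /ʊ/ → [+ATR]; 3 /ɪ/ → [+ATR]; 2 /ɪ/ → [+ATR]; 1 /ʊ/ → [+ATR]; word edge.
From /i/ at 8 leftward: 7 /ʊ/ → [+ATR]; 6 /i/ is itself a trigger — this domain ends here.
From /i/ at 13 leftward: 12 /a/ → [+ATR]; 11 /b/ transparent; 10 /b/ transparent; 9 /ɪ/ → [+ATR]; 8 /i/ is itself a trigger — this domain ends here.
[+ATR] positions on the surface: 1 2 3 4 6 7 8 9 12 13.

ʊ~ ɪ~ ɪ~ ʊ~ b i~ ʊ~ i~ ɪ~ b b a~ i~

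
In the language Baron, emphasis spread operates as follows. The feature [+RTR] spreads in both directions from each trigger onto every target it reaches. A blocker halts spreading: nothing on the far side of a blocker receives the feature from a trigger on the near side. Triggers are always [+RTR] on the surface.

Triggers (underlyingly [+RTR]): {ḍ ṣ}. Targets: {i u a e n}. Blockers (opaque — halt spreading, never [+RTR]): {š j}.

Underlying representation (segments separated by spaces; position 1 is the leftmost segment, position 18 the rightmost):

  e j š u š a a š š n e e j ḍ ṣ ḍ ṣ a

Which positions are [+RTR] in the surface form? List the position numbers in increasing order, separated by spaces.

From /ḍ/ at 14 rightward: 15 /ṣ/ is itself a trigger — this domain ends here.
From /ḍ/ at 14 leftward: 13 /j/ blocks.
From /ṣ/ at 15 rightward: 16 /ḍ/ is itself a trigger — this domain ends here.
From /ṣ/ at 15 leftward: 14 /ḍ/ is itself a trigger — this domain ends here.
From /ḍ/ at 16 rightward: 17 /ṣ/ is itself a trigger — this domain ends here.
From /ḍ/ at 16 leftward: 15 /ṣ/ is itself a trigger — this domain ends here.
From /ṣ/ at 17 rightward: 18 /a/ → [+RTR]; word edge.
From /ṣ/ at 17 leftward: 16 /ḍ/ is itself a trigger — this domain ends here.
Targets with no active source: positions 1 4 6 7 10 11 12 stay [-emphatic].

14 15 16 17 18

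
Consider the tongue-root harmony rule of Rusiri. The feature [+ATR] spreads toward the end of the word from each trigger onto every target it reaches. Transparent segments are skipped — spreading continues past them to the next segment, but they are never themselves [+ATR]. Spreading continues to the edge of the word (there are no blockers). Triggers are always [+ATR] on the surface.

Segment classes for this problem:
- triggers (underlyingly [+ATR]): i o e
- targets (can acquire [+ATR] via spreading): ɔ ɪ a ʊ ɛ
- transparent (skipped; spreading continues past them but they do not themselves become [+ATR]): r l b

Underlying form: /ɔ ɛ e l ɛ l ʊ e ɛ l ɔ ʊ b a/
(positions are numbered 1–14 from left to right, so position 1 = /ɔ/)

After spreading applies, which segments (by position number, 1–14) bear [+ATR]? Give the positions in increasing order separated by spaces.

From /e/ at 3 rightward: 4 /l/ transparent; 5 /ɛ/ → [+ATR]; 6 /l/ transparent; 7 /ʊ/ → [+ATR]; 8 /e/ is itself a trigger — this domain ends here.
From /e/ at 8 rightward: 9 /ɛ/ → [+ATR]; 10 /l/ transparent; 11 /ɔ/ → [+ATR]; 12 /ʊ/ → [+ATR]; 13 /b/ transparent; 14 /a/ → [+ATR]; word edge.
Targets with no active source: positions 1 2 stay [-ATR].

3 5 7 8 9 11 12 14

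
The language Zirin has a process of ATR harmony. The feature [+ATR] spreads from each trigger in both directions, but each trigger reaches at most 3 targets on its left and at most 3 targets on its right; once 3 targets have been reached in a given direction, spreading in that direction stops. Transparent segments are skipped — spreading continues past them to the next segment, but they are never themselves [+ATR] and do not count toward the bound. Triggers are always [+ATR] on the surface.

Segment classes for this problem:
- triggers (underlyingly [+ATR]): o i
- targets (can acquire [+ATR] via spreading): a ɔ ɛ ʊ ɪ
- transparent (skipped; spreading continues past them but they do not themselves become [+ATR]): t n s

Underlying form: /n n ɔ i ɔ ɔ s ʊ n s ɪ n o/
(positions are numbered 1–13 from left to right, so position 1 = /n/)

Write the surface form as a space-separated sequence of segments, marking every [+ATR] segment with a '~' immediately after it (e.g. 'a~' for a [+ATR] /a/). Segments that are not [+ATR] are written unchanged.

From /i/ at 4 rightward: 5 /ɔ/ → [+ATR]; 6 /ɔ/ → [+ATR]; 7 /s/ transparent; 8 /ʊ/ → [+ATR]; bound reached.
From /i/ at 4 leftward: 3 /ɔ/ → [+ATR]; 2 /n/ transparent; 1 /n/ transparent; word edge.
From /o/ at 13 rightward: word edge.
From /o/ at 13 leftward: 12 /n/ transparent; 11 /ɪ/ → [+ATR]; 10 /s/ transparent; 9 /n/ transparent; 8 /ʊ/ → [+ATR]; 7 /s/ transparent; 6 /ɔ/ → [+ATR]; bound reached.
[+ATR] positions on the surface: 3 4 5 6 8 11 13.

n n ɔ~ i~ ɔ~ ɔ~ s ʊ~ n s ɪ~ n o~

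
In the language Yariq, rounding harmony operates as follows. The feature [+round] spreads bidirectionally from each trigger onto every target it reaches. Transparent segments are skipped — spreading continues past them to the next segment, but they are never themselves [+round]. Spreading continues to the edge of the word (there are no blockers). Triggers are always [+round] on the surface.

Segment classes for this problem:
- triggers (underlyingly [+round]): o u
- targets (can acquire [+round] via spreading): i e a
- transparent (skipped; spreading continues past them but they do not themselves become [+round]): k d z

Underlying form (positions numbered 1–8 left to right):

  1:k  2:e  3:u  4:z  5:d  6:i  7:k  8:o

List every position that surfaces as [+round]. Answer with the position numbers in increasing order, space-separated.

2 3 6 8

From /u/ at 3 rightward: 4 /z/ transparent; 5 /d/ transparent; 6 /i/ → [+round]; 7 /k/ transparent; 8 /o/ is itself a trigger — this domain ends here.
From /u/ at 3 leftward: 2 /e/ → [+round]; 1 /k/ transparent; word edge.
From /o/ at 8 rightward: word edge.
From /o/ at 8 leftward: 7 /k/ transparent; 6 /i/ → [+round]; 5 /d/ transparent; 4 /z/ transparent; 3 /u/ is itself a trigger — this domain ends here.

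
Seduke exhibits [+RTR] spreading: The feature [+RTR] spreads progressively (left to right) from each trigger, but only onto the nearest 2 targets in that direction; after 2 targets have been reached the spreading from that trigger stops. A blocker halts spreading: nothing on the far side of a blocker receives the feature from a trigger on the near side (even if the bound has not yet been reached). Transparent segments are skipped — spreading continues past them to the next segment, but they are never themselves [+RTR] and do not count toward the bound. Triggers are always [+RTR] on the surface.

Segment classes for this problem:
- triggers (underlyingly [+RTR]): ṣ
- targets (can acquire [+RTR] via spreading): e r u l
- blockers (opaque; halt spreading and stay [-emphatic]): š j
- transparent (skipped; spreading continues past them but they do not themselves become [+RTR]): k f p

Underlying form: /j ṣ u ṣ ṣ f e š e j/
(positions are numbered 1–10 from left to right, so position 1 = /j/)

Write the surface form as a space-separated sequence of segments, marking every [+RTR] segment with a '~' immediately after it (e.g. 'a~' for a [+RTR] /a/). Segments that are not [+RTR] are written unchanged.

j ṣ~ u~ ṣ~ ṣ~ f e~ š e j

From /ṣ/ at 2 rightward: 3 /u/ → [+RTR]; 4 /ṣ/ is itself a trigger — this domain ends here.
From /ṣ/ at 4 rightward: 5 /ṣ/ is itself a trigger — this domain ends here.
From /ṣ/ at 5 rightward: 6 /f/ transparent; 7 /e/ → [+RTR]; 8 /š/ blocks.
Target with no active source: position 9 stays [-emphatic].
[+RTR] positions on the surface: 2 3 4 5 7.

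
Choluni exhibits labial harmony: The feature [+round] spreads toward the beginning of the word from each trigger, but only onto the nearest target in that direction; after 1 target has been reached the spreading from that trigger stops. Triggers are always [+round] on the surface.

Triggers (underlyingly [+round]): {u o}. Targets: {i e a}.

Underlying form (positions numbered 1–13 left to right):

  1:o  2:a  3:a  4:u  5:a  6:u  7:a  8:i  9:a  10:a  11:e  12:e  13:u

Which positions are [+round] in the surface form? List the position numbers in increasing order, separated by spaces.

From /o/ at 1 leftward: word edge.
From /u/ at 4 leftward: 3 /a/ → [+round]; bound reached.
From /u/ at 6 leftward: 5 /a/ → [+round]; bound reached.
From /u/ at 13 leftward: 12 /e/ → [+round]; bound reached.
Targets with no active source: positions 2 7 8 9 10 11 stay [-round].

1 3 4 5 6 12 13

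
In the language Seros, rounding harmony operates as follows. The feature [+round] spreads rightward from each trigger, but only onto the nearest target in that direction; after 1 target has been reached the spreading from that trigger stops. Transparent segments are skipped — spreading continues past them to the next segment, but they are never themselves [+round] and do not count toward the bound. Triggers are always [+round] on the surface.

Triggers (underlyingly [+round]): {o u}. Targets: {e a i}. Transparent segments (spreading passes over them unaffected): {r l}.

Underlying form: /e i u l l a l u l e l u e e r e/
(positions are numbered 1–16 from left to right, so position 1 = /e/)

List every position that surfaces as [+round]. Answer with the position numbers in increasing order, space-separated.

3 6 8 10 12 13

From /u/ at 3 rightward: 4 /l/ transparent; 5 /l/ transparent; 6 /a/ → [+round]; bound reached.
From /u/ at 8 rightward: 9 /l/ transparent; 10 /e/ → [+round]; bound reached.
From /u/ at 12 rightward: 13 /e/ → [+round]; bound reached.
Targets with no active source: positions 1 2 14 16 stay [-round].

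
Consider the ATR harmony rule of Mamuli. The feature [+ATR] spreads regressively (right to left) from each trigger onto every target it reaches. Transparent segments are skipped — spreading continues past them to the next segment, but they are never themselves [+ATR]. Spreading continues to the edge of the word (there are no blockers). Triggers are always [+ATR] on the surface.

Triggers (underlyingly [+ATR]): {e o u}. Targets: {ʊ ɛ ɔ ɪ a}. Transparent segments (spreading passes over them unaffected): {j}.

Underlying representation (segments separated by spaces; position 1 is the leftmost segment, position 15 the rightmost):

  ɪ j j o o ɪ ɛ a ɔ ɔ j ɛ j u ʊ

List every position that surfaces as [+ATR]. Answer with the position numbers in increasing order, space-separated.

From /o/ at 4 leftward: 3 /j/ transparent; 2 /j/ transparent; 1 /ɪ/ → [+ATR]; word edge.
From /o/ at 5 leftward: 4 /o/ is itself a trigger — this domain ends here.
From /u/ at 14 leftward: 13 /j/ transparent; 12 /ɛ/ → [+ATR]; 11 /j/ transparent; 10 /ɔ/ → [+ATR]; 9 /ɔ/ → [+ATR]; 8 /a/ → [+ATR]; 7 /ɛ/ → [+ATR]; 6 /ɪ/ → [+ATR]; 5 /o/ is itself a trigger — this domain ends here.
Target with no active source: position 15 stays [-ATR].

1 4 5 6 7 8 9 10 12 14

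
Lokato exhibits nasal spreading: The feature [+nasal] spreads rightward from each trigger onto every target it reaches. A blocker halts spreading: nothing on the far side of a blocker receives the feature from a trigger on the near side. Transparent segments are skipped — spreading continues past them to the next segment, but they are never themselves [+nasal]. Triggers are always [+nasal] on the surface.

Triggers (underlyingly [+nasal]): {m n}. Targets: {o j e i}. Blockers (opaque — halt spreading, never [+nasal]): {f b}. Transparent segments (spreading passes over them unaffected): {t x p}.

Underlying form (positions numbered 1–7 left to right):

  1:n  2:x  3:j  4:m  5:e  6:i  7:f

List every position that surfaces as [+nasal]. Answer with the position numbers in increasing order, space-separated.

From /n/ at 1 rightward: 2 /x/ transparent; 3 /j/ → [+nasal]; 4 /m/ is itself a trigger — this domain ends here.
From /m/ at 4 rightward: 5 /e/ → [+nasal]; 6 /i/ → [+nasal]; 7 /f/ blocks.

1 3 4 5 6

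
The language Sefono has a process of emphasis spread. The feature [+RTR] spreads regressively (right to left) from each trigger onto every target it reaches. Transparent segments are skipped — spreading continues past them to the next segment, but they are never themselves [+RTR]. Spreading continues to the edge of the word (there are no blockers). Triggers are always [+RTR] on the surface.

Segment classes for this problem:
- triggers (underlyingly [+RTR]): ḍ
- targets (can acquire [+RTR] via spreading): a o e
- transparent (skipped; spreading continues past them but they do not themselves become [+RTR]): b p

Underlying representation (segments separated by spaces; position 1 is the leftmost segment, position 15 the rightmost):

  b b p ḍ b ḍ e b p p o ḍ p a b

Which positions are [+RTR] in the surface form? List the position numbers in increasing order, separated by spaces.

4 6 7 11 12

From /ḍ/ at 4 leftward: 3 /p/ transparent; 2 /b/ transparent; 1 /b/ transparent; word edge.
From /ḍ/ at 6 leftward: 5 /b/ transparent; 4 /ḍ/ is itself a trigger — this domain ends here.
From /ḍ/ at 12 leftward: 11 /o/ → [+RTR]; 10 /p/ transparent; 9 /p/ transparent; 8 /b/ transparent; 7 /e/ → [+RTR]; 6 /ḍ/ is itself a trigger — this domain ends here.
Target with no active source: position 14 stays [-emphatic].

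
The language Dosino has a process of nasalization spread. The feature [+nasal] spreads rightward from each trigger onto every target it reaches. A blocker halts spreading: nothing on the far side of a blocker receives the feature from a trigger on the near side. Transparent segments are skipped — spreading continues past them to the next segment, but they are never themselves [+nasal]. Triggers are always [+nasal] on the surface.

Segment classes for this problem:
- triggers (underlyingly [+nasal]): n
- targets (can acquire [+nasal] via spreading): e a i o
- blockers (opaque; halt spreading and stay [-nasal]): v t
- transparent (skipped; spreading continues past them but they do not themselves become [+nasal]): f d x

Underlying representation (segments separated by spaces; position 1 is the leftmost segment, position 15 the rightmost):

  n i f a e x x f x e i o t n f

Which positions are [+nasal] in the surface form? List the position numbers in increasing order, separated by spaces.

1 2 4 5 10 11 12 14

From /n/ at 1 rightward: 2 /i/ → [+nasal]; 3 /f/ transparent; 4 /a/ → [+nasal]; 5 /e/ → [+nasal]; 6 /x/ transparent; 7 /x/ transparent; 8 /f/ transparent; 9 /x/ transparent; 10 /e/ → [+nasal]; 11 /i/ → [+nasal]; 12 /o/ → [+nasal]; 13 /t/ blocks.
From /n/ at 14 rightward: 15 /f/ transparent; word edge.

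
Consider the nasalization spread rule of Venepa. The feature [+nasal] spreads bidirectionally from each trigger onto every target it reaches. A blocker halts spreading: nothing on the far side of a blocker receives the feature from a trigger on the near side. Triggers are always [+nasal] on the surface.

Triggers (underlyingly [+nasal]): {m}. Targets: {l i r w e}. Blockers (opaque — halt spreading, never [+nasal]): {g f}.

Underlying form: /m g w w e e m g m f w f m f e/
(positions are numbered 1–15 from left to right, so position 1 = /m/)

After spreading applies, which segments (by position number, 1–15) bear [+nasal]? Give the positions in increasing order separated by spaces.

From /m/ at 1 rightward: 2 /g/ blocks.
From /m/ at 1 leftward: word edge.
From /m/ at 7 rightward: 8 /g/ blocks.
From /m/ at 7 leftward: 6 /e/ → [+nasal]; 5 /e/ → [+nasal]; 4 /w/ → [+nasal]; 3 /w/ → [+nasal]; 2 /g/ blocks.
From /m/ at 9 rightward: 10 /f/ blocks.
From /m/ at 9 leftward: 8 /g/ blocks.
From /m/ at 13 rightward: 14 /f/ blocks.
From /m/ at 13 leftward: 12 /f/ blocks.
Targets with no active source: positions 11 15 stay [-nasal].

1 3 4 5 6 7 9 13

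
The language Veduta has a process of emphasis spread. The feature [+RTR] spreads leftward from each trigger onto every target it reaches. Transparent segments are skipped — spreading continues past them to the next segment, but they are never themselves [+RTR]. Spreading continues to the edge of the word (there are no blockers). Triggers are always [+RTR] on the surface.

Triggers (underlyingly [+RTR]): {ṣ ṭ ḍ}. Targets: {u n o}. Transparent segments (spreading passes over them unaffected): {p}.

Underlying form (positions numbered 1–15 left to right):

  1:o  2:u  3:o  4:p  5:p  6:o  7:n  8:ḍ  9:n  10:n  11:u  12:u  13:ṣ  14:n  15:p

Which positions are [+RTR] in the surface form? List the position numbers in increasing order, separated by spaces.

1 2 3 6 7 8 9 10 11 12 13

From /ḍ/ at 8 leftward: 7 /n/ → [+RTR]; 6 /o/ → [+RTR]; 5 /p/ transparent; 4 /p/ transparent; 3 /o/ → [+RTR]; 2 /u/ → [+RTR]; 1 /o/ → [+RTR]; word edge.
From /ṣ/ at 13 leftward: 12 /u/ → [+RTR]; 11 /u/ → [+RTR]; 10 /n/ → [+RTR]; 9 /n/ → [+RTR]; 8 /ḍ/ is itself a trigger — this domain ends here.
Target with no active source: position 14 stays [-emphatic].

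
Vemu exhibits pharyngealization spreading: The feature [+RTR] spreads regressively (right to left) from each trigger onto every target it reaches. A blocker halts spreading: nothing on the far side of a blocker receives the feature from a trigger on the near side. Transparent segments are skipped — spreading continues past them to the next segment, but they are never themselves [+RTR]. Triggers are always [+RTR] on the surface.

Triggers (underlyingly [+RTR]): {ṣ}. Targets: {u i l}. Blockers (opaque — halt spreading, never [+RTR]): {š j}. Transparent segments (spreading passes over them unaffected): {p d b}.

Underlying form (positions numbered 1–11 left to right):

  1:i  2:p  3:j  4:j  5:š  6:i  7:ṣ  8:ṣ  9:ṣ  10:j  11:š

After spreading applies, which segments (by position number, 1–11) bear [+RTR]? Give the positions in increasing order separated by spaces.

6 7 8 9

From /ṣ/ at 7 leftward: 6 /i/ → [+RTR]; 5 /š/ blocks.
From /ṣ/ at 8 leftward: 7 /ṣ/ is itself a trigger — this domain ends here.
From /ṣ/ at 9 leftward: 8 /ṣ/ is itself a trigger — this domain ends here.
Target with no active source: position 1 stays [-emphatic].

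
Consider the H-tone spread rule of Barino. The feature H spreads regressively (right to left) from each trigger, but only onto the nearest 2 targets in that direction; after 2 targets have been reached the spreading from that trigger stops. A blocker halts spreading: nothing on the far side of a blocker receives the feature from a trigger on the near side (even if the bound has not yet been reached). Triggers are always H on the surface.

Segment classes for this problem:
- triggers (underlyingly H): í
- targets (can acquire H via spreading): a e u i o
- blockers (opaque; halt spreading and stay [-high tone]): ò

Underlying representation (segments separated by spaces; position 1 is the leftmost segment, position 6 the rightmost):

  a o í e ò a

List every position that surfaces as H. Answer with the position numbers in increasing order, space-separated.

1 2 3

From /í/ at 3 leftward: 2 /o/ → H; 1 /a/ → H; bound reached.
Targets with no active source: positions 4 6 stay [-high tone].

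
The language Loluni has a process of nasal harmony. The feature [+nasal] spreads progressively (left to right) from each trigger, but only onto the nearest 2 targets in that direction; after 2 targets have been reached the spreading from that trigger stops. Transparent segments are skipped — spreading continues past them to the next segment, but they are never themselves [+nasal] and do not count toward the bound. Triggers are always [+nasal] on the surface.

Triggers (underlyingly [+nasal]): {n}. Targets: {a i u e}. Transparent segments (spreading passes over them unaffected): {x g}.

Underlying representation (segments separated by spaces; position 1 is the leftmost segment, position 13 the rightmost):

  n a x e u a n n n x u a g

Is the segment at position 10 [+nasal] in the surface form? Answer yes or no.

From /n/ at 1 rightward: 2 /a/ → [+nasal]; 3 /x/ transparent; 4 /e/ → [+nasal]; bound reached.
From /n/ at 7 rightward: 8 /n/ is itself a trigger — this domain ends here.
From /n/ at 8 rightward: 9 /n/ is itself a trigger — this domain ends here.
From /n/ at 9 rightward: 10 /x/ transparent; 11 /u/ → [+nasal]; 12 /a/ → [+nasal]; bound reached.
Targets with no active source: positions 5 6 stay [-nasal].
[+nasal] positions on the surface: 1 2 4 7 8 9 11 12.

no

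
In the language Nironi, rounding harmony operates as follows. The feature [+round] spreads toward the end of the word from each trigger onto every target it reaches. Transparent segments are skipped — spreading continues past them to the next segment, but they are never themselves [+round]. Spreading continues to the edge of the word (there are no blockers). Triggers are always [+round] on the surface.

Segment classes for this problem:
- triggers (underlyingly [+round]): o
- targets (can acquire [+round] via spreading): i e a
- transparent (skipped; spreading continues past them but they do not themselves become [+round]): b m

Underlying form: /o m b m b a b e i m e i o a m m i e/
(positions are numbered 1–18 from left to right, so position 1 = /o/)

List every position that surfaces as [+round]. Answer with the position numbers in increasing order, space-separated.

From /o/ at 1 rightward: 2 /m/ transparent; 3 /b/ transparent; 4 /m/ transparent; 5 /b/ transparent; 6 /a/ → [+round]; 7 /b/ transparent; 8 /e/ → [+round]; 9 /i/ → [+round]; 10 /m/ transparent; 11 /e/ → [+round]; 12 /i/ → [+round]; 13 /o/ is itself a trigger — this domain ends here.
From /o/ at 13 rightward: 14 /a/ → [+round]; 15 /m/ transparent; 16 /m/ transparent; 17 /i/ → [+round]; 18 /e/ → [+round]; word edge.

1 6 8 9 11 12 13 14 17 18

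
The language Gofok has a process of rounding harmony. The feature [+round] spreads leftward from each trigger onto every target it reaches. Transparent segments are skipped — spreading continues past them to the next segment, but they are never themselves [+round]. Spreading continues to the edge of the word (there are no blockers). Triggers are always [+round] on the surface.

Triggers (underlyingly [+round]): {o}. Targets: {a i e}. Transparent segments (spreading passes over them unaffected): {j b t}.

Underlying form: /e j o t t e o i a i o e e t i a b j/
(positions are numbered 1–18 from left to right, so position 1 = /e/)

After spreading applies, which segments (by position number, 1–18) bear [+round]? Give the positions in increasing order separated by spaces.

From /o/ at 3 leftward: 2 /j/ transparent; 1 /e/ → [+round]; word edge.
From /o/ at 7 leftward: 6 /e/ → [+round]; 5 /t/ transparent; 4 /t/ transparent; 3 /o/ is itself a trigger — this domain ends here.
From /o/ at 11 leftward: 10 /i/ → [+round]; 9 /a/ → [+round]; 8 /i/ → [+round]; 7 /o/ is itself a trigger — this domain ends here.
Targets with no active source: positions 12 13 15 16 stay [-round].

1 3 6 7 8 9 10 11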